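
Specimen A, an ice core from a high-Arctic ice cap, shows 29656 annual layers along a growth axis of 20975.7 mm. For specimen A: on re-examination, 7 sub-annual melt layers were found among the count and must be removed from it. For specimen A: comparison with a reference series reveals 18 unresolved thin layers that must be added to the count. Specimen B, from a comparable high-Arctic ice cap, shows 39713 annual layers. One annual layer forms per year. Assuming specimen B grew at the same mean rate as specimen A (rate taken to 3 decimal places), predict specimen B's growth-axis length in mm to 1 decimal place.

Specimen A: after corrections the count is 29656 − 7 + 18 = 29667 annual layers.
A: Mean rate = 20975.7 mm / 29667 years ≈ 0.707 mm per year.
Length of B = 0.707 × 39713 = 28077.1 mm.

28077.1 mm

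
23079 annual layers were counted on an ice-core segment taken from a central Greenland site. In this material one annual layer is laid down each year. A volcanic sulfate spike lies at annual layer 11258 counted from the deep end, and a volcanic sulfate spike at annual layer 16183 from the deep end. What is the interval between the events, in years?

16183 − 11258 = 4925 annual layers lie between the two events.
At one annual layer per year, 4925 years elapsed between them.

4925 years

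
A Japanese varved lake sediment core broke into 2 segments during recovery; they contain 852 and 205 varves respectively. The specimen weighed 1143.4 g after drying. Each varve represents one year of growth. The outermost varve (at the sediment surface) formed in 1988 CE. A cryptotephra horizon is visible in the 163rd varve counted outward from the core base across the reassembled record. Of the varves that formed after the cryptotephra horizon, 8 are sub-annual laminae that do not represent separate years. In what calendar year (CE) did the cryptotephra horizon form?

Total varves = 852 + 205 = 1057.
The cryptotephra horizon sits at varve 163 from the core base, so 1057 − 163 = 894 varves formed after it.
Excluding 8 false varves: 894 − 8 = 886.
Counting back 886 years from 1988 CE places the cryptotephra horizon in 1988 − 886 = 1102 CE.

1102 CE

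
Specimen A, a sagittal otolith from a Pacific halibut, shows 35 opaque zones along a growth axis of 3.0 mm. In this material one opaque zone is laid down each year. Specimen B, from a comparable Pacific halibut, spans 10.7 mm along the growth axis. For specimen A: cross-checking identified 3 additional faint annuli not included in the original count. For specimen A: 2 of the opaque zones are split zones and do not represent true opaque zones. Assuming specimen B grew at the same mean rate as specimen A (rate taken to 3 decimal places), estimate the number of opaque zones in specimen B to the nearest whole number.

129 opaque zones

Specimen A: correcting the raw count gives 35 − 2 + 3 = 36 true opaque zones.
A: 3.0 mm over 36 years gives 3.0 / 36 ≈ 0.083 mm per year.
For B, 10.7 / 0.083 = 128.92 years ≈ 129 opaque zones.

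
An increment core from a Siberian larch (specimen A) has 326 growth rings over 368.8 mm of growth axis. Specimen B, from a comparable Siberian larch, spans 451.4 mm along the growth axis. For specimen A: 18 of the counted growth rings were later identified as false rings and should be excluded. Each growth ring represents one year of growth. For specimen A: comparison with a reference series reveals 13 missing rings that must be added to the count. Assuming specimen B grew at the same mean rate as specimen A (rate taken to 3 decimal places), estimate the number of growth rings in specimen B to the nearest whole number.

393 growth rings

Specimen A: correcting the raw count gives 326 − 18 + 13 = 321 true growth rings.
A: Mean rate = 368.8 mm / 321 years ≈ 1.149 mm/year.
Specimen B: 451.4 mm / 1.149 mm per year = 392.86 years ≈ 393 growth rings.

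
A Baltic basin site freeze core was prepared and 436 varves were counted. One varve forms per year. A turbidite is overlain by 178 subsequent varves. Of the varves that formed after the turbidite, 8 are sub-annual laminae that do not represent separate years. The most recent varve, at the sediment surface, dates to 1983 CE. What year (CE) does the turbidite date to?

178 varves post-date the turbidite.
178 − 8 false = 170 true varves after the turbidite.
Counting back 170 years from 1983 CE places the turbidite in 1983 − 170 = 1813 CE.

1813 CE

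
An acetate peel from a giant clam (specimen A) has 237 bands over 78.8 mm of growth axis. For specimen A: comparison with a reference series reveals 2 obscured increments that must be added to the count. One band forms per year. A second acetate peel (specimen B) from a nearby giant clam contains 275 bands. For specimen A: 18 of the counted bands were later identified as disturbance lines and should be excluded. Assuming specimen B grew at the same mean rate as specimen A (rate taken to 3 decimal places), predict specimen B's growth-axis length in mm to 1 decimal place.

98.2 mm

Specimen A: after corrections the count is 237 − 18 + 2 = 221 bands.
A: Extension rate ≈ 78.8 / 221 = 0.357 mm per year.
Length of B = 0.357 × 275 = 98.2 mm.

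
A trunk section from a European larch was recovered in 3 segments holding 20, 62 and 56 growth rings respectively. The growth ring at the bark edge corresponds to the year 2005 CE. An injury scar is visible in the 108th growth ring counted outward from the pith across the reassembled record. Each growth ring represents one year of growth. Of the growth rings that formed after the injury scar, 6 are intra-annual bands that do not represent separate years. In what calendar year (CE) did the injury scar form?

1981 CE

Total growth rings = 20 + 62 + 56 = 138.
The injury scar sits at growth ring 108 from the pith, so 138 − 108 = 30 growth rings formed after it.
Excluding 6 false growth rings: 30 − 6 = 24.
Counting back 24 years from 2005 CE places the injury scar in 2005 − 24 = 1981 CE.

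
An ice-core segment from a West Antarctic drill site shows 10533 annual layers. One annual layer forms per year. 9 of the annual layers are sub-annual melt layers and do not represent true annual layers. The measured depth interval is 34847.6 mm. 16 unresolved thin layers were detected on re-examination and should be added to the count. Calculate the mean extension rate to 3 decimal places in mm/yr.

Correcting the raw count gives 10533 − 9 + 16 = 10540 true annual layers.
Extension rate ≈ 34847.6 / 10540 = 3.306 mm/yr.

3.306 mm/yr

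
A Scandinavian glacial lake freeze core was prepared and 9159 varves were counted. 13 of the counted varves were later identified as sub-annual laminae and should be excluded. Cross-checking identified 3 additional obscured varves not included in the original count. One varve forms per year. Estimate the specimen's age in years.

9149 years

True varve count = 9159 − 13 + 3 = 9149.
At one varve per year, that is 9149 years.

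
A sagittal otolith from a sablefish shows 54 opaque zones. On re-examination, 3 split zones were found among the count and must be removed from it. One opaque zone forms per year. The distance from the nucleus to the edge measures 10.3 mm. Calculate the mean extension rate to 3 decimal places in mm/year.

Adjusted count: 54 − 3 = 51 opaque zones.
Extension rate ≈ 10.3 / 51 = 0.202 mm/year.

0.202 mm/year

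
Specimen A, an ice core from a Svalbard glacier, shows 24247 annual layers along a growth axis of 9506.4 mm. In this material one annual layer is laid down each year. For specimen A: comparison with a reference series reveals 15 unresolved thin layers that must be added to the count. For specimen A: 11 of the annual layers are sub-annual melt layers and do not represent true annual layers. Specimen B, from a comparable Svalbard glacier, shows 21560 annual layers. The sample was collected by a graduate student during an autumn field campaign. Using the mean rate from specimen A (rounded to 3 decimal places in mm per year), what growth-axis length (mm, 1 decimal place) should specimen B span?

8451.5 mm

Specimen A: correcting the raw count gives 24247 − 11 + 15 = 24251 true annual layers.
A: Extension rate ≈ 9506.4 / 24251 = 0.392 mm per year.
Length of B = 0.392 × 21560 = 8451.5 mm.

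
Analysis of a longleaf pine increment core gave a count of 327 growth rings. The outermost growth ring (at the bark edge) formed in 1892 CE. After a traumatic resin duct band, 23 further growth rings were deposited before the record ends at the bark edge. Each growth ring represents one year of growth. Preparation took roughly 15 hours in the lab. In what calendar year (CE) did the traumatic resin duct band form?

There are 23 growth rings younger than the traumatic resin duct band.
Counting back 23 years from 1892 CE places the traumatic resin duct band in 1892 − 23 = 1869 CE.

1869 CE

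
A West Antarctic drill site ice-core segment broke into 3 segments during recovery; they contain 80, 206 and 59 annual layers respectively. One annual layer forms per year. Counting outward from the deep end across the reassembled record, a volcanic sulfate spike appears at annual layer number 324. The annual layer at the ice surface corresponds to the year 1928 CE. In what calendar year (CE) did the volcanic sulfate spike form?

Total annual layers = 80 + 206 + 59 = 345.
345 − 324 = 21 annual layers lie beyond the volcanic sulfate spike toward the ice surface.
The annual layer at the ice surface is 1928 CE, so the volcanic sulfate spike dates to 1928 − 21 = 1907 CE.

1907 CE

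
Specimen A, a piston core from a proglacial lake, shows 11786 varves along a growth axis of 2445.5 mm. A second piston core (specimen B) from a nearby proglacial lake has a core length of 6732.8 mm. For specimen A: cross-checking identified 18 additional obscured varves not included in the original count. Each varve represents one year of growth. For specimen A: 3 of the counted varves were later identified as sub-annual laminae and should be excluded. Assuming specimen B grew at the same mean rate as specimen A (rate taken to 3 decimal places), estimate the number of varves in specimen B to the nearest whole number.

Specimen A: after corrections the count is 11786 − 3 + 18 = 11801 varves.
A: Mean rate = 2445.5 mm / 11801 years ≈ 0.207 mm per year.
Specimen B: 6732.8 mm / 0.207 mm per year = 32525.60 years ≈ 32526 varves.

32526 varves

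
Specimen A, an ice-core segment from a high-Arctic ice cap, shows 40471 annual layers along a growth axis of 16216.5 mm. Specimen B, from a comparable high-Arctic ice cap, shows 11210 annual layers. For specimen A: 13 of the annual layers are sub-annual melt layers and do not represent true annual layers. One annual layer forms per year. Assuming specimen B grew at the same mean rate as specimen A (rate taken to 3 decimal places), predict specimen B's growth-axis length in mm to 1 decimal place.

4495.2 mm

Specimen A: correcting the raw count gives 40471 − 13 = 40458 true annual layers.
A: Mean rate = 16216.5 mm / 40458 years ≈ 0.401 mm/year.
For B, 0.401 mm/year × 11210 years = 4495.2 mm.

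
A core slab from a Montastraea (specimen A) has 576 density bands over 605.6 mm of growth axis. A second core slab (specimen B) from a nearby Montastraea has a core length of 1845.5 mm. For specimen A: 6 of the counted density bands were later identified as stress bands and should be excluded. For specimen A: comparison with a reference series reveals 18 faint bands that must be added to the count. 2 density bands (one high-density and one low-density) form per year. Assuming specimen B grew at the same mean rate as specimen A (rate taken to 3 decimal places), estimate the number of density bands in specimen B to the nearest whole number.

Specimen A: correcting the raw count gives 576 − 6 + 18 = 588 true density bands.
Specimen A: dividing by 2 density bands per year: 588 / 2 = 294 years.
A: 605.6 mm over 294 years gives 605.6 / 294 ≈ 2.060 mm/year.
For B, 1845.5 / 2.060 = 895.87 years; at 2 density bands per year that is 895.87 × 2 ≈ 1792 density bands.

1792 density bands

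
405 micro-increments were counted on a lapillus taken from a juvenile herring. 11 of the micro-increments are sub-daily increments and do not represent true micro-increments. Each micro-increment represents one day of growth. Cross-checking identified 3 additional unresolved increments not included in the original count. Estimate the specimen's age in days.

After corrections the count is 405 − 11 + 3 = 397 micro-increments.
With a one-to-one micro-increment periodicity this is 397 days.

397 days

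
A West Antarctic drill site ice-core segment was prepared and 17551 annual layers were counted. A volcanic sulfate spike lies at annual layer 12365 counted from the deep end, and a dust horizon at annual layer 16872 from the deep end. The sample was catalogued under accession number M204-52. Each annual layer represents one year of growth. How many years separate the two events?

4507 years

Separation: 16872 − 12365 = 4507 annual layers.
One annual layer per year makes the interval 4507 years.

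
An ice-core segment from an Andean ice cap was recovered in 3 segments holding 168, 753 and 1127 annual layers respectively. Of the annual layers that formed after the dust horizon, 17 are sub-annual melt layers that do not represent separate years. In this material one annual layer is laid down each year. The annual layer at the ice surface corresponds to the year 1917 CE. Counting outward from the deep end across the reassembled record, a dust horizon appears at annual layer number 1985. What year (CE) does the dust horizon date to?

1871 CE

Total annual layers = 168 + 753 + 1127 = 2048.
2048 − 1985 = 63 annual layers lie beyond the dust horizon toward the ice surface.
Excluding 17 false annual layers: 63 − 17 = 46.
1917 − 46 = 1871 CE.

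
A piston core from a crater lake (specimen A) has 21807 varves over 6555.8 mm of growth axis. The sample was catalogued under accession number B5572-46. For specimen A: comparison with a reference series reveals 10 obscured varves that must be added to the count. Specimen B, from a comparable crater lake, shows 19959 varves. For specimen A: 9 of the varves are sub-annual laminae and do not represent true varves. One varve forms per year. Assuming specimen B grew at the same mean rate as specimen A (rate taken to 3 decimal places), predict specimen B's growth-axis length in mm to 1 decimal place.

Specimen A: adjusted count: 21807 − 9 + 10 = 21808 varves.
A: Extension rate ≈ 6555.8 / 21808 = 0.301 mm/year.
Length of B = 0.301 × 19959 = 6007.7 mm.

6007.7 mm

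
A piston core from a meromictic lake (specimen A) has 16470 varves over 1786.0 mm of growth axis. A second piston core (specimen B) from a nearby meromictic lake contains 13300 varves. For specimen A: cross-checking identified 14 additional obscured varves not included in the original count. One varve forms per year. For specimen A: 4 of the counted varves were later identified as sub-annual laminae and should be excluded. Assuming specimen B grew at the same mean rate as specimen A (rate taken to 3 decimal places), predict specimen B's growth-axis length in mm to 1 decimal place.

Specimen A: true varve count = 16470 − 4 + 14 = 16480.
A: Extension rate ≈ 1786.0 / 16480 = 0.108 mm/yr.
For B, 0.108 mm/year × 13300 years = 1436.4 mm.

1436.4 mm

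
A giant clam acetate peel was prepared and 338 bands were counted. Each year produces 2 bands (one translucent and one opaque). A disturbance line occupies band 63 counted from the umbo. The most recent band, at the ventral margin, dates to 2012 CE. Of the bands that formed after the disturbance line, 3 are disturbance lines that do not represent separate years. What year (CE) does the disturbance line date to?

338 − 63 = 275 bands lie beyond the disturbance line toward the ventral margin.
Excluding 3 false bands: 275 − 3 = 272.
272 bands at 2 per year is 272 / 2 = 136 years.
2012 − 136 = 1876 CE.

1876 CE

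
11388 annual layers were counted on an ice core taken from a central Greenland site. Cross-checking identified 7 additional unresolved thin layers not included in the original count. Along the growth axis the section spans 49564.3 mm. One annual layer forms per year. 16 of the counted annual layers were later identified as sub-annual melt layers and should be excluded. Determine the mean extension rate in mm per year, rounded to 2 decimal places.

4.36 mm per year

True annual layer count = 11388 − 16 + 7 = 11379.
49564.3 mm over 11379 years gives 49564.3 / 11379 ≈ 4.36 mm per year.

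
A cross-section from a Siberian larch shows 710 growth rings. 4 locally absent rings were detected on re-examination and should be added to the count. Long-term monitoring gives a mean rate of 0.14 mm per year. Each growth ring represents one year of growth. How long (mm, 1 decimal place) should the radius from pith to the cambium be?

100.0 mm

Adjusted count: 710 + 4 = 714 growth rings.
Predicted length = 0.14 mm/year × 714 years = 100.0 mm.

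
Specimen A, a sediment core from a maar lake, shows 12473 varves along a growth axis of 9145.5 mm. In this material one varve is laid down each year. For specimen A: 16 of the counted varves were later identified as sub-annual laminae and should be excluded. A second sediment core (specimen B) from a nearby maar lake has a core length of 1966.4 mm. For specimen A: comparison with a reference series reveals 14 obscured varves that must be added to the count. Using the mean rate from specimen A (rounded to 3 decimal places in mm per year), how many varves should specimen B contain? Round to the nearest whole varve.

Specimen A: correcting the raw count gives 12473 − 16 + 14 = 12471 true varves.
A: 9145.5 mm over 12471 years gives 9145.5 / 12471 ≈ 0.733 mm/yr.
Specimen B: 1966.4 mm / 0.733 mm per year = 2682.67 years ≈ 2683 varves.

2683 varves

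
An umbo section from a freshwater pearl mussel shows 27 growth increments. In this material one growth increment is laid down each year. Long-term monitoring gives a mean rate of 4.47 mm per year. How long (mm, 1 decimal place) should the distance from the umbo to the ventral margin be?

120.7 mm

The record spans 27 years at 4.47 mm per year.
Length ≈ 4.47 × 27 = 120.7 mm.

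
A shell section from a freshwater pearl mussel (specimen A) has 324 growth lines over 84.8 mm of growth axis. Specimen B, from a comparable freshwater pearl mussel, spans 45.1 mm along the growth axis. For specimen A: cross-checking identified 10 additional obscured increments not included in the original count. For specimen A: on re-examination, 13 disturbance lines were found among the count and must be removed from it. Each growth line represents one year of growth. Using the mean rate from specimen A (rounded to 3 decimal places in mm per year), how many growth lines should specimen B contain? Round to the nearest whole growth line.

171 growth lines

Specimen A: correcting the raw count gives 324 − 13 + 10 = 321 true growth lines.
A: Mean rate = 84.8 mm / 321 years ≈ 0.264 mm/year.
Specimen B: 45.1 mm / 0.264 mm per year = 170.83 years ≈ 171 growth lines.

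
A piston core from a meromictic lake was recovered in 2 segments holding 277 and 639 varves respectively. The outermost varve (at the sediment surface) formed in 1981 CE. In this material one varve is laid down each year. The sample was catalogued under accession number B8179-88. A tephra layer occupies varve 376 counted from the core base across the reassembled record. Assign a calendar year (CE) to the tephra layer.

Total varves = 277 + 639 = 916.
The tephra layer sits at varve 376 from the core base, so 916 − 376 = 540 varves formed after it.
The varve at the sediment surface is 1981 CE, so the tephra layer dates to 1981 − 540 = 1441 CE.

1441 CE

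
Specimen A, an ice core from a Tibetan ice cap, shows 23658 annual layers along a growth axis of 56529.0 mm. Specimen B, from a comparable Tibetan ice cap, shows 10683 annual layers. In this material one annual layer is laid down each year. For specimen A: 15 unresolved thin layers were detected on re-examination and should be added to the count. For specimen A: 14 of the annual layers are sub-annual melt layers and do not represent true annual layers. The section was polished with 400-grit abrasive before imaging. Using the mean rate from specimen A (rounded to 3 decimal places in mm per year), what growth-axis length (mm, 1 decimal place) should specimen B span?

25521.7 mm

Specimen A: adjusted count: 23658 − 14 + 15 = 23659 annual layers.
A: Extension rate ≈ 56529.0 / 23659 = 2.389 mm/yr.
For B, 2.389 mm/year × 10683 years = 25521.7 mm.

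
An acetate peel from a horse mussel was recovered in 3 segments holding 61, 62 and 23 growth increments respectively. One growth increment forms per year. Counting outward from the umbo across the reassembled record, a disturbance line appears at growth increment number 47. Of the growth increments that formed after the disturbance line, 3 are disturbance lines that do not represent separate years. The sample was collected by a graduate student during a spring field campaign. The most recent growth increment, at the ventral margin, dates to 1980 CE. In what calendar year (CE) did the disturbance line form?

1884 CE

Total growth increments = 61 + 62 + 23 = 146.
The disturbance line sits at growth increment 47 from the umbo, so 146 − 47 = 99 growth increments formed after it.
99 − 3 false = 96 true growth increments after the disturbance line.
The growth increment at the ventral margin is 1980 CE, so the disturbance line dates to 1980 − 96 = 1884 CE.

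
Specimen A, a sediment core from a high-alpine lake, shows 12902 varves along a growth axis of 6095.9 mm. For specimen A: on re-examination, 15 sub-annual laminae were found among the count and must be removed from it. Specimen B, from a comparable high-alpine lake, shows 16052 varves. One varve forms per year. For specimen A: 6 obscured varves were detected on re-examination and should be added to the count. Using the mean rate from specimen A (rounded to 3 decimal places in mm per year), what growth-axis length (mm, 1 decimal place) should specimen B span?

7592.6 mm

Specimen A: after corrections the count is 12902 − 15 + 6 = 12893 varves.
A: Mean rate = 6095.9 mm / 12893 years ≈ 0.473 mm/yr.
For B, 0.473 mm/year × 16052 years = 7592.6 mm.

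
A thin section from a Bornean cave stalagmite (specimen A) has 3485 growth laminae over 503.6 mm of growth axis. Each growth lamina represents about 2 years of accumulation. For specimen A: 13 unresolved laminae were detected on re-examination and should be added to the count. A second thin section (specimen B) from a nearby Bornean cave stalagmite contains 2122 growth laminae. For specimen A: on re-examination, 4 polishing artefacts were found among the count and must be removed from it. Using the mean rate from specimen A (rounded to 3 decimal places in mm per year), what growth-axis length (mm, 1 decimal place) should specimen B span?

Specimen A: correcting the raw count gives 3485 − 4 + 13 = 3494 true growth laminae.
Specimen A: at 2 years per growth lamina, 3494 × 2 = 6988 years.
A: Extension rate ≈ 503.6 / 6988 = 0.072 mm per year.
Specimen B: 2122 growth laminae at 2 years each span 2122 × 2 = 4244 years. B's length ≈ 0.072 × 4244 = 305.6 mm.

305.6 mm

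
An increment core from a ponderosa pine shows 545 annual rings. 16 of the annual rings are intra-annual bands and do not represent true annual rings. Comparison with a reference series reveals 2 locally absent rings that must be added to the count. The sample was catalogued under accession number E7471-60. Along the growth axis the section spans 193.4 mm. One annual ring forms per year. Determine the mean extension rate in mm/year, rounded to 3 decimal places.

0.364 mm/year

Adjusted count: 545 − 16 + 2 = 531 annual rings.
193.4 mm over 531 years gives 193.4 / 531 ≈ 0.364 mm/year.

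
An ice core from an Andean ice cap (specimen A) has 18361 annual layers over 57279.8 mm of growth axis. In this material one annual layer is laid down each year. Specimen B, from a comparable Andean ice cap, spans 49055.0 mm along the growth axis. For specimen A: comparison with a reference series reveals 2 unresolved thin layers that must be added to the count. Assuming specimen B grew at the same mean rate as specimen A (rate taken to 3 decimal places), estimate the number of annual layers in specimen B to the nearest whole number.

Specimen A: after corrections the count is 18361 + 2 = 18363 annual layers.
A: Mean rate = 57279.8 mm / 18363 years ≈ 3.119 mm/year.
For B, 49055.0 / 3.119 = 15727.80 years ≈ 15728 annual layers.

15728 annual layers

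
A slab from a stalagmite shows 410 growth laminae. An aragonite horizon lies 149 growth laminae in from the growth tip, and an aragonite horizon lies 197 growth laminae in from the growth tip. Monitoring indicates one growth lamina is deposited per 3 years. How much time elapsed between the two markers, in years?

144 years

197 − 149 = 48 growth laminae lie between the two events.
At 3 years per growth lamina, 48 × 3 = 144 years.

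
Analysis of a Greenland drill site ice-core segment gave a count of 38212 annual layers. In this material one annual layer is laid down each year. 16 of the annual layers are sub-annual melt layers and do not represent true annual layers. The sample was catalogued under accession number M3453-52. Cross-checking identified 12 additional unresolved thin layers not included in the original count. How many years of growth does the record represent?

38208 years

Adjusted count: 38212 − 16 + 12 = 38208 annual layers.
One annual layer per year makes the duration 38208 years.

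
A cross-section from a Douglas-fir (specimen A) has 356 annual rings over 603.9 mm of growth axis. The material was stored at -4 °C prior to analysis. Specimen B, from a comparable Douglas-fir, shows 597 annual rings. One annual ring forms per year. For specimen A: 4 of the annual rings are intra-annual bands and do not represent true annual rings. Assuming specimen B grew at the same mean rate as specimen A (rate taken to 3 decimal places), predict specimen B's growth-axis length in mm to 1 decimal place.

1024.5 mm

Specimen A: correcting the raw count gives 356 − 4 = 352 true annual rings.
A: Extension rate ≈ 603.9 / 352 = 1.716 mm per year.
For B, 1.716 mm/year × 597 years = 1024.5 mm.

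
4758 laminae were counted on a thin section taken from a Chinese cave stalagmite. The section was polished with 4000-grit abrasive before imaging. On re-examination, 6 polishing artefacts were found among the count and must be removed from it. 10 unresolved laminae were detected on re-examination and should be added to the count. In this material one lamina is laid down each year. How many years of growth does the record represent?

4762 yr

True lamina count = 4758 − 6 + 10 = 4762.
At one lamina per year, that is 4762 years.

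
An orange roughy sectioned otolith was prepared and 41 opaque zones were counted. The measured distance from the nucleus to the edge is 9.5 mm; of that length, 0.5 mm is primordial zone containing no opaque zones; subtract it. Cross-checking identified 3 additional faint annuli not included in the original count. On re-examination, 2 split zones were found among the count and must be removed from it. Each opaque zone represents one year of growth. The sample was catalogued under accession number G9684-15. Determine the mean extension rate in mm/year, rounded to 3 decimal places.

0.214 mm/year

Correcting the raw count gives 41 − 2 + 3 = 42 true opaque zones.
Net length = 9.5 − 0.5 = 9.0 mm.
Extension rate ≈ 9.0 / 42 = 0.214 mm/year.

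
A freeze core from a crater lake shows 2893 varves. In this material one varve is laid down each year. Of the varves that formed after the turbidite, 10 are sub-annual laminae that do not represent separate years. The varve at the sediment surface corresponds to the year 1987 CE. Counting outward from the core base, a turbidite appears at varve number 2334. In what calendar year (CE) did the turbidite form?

2893 − 2334 = 559 varves lie beyond the turbidite toward the sediment surface.
Removing the 10 false varves leaves 559 − 10 = 549 true varves beyond the turbidite.
1987 − 549 = 1438 CE.

1438 CE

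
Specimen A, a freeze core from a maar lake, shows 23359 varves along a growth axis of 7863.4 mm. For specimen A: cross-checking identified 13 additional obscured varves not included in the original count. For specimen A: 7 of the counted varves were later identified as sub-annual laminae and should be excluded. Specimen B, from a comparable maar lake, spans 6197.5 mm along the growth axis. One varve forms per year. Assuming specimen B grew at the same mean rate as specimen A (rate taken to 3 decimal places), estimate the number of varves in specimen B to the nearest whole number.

Specimen A: adjusted count: 23359 − 7 + 13 = 23365 varves.
A: Mean rate = 7863.4 mm / 23365 years ≈ 0.337 mm per year.
Specimen B: 6197.5 mm / 0.337 mm per year = 18390.21 years ≈ 18390 varves.

18390 varves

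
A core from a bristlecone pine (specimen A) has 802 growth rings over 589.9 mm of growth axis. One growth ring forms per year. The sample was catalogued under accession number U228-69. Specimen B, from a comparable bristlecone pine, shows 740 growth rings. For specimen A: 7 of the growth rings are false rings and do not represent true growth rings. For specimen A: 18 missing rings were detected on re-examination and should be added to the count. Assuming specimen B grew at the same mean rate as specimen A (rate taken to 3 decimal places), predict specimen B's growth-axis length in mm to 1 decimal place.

Specimen A: correcting the raw count gives 802 − 7 + 18 = 813 true growth rings.
A: 589.9 mm over 813 years gives 589.9 / 813 ≈ 0.726 mm per year.
Length of B = 0.726 × 740 = 537.2 mm.

537.2 mm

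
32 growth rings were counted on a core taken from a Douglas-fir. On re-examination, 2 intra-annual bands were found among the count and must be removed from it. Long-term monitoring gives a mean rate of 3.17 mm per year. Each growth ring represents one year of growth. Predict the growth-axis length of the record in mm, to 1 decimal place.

95.1 mm

Correcting the raw count gives 32 − 2 = 30 true growth rings.
Length ≈ 3.17 × 30 = 95.1 mm.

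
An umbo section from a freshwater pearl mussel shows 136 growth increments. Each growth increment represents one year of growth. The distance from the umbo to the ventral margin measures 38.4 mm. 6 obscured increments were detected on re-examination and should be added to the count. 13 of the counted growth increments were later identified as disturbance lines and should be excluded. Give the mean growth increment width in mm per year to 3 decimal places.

Adjusted count: 136 − 13 + 6 = 129 growth increments.
38.4 mm over 129 years gives 38.4 / 129 ≈ 0.298 mm per year.

0.298 mm per year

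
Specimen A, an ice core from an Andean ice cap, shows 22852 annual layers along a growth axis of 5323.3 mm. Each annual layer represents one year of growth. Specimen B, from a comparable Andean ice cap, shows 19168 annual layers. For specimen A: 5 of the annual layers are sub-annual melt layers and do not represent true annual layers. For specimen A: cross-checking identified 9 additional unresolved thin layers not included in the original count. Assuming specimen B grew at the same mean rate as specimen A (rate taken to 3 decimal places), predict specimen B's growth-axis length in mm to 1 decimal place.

4466.1 mm

Specimen A: true annual layer count = 22852 − 5 + 9 = 22856.
A: Mean rate = 5323.3 mm / 22856 years ≈ 0.233 mm/yr.
For B, 0.233 mm/year × 19168 years = 4466.1 mm.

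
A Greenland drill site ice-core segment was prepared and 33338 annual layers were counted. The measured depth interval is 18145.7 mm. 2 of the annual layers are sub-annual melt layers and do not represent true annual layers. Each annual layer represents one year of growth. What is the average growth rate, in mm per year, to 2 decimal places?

Adjusted count: 33338 − 2 = 33336 annual layers.
Mean rate = 18145.7 mm / 33336 years ≈ 0.54 mm per year.

0.54 mm per year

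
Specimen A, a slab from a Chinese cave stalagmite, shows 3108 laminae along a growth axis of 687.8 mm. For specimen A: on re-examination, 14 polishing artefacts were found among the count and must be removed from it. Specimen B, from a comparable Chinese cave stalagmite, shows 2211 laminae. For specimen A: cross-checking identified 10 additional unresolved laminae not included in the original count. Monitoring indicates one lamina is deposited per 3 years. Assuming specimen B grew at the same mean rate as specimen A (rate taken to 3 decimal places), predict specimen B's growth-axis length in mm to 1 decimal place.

490.8 mm

Specimen A: after corrections the count is 3108 − 14 + 10 = 3104 laminae.
Specimen A: at 3 years per lamina, 3104 × 3 = 9312 years.
A: Extension rate ≈ 687.8 / 9312 = 0.074 mm/yr.
Specimen B: at 3 years per lamina, 2211 × 3 = 6633 years. For B, 0.074 mm/year × 6633 years = 490.8 mm.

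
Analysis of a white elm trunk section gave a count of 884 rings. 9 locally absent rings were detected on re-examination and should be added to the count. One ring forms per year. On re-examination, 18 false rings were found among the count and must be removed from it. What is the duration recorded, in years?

After corrections the count is 884 − 18 + 9 = 875 rings.
At one ring per year, that is 875 years.

875 yr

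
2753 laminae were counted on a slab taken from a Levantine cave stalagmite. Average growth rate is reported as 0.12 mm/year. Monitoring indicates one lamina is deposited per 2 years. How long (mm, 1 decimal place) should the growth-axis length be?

660.7 mm

Multiplying by 2 years per lamina: 2753 × 2 = 5506 years.
5506 years at 0.12 mm/year gives 0.12 × 5506 = 660.7 mm.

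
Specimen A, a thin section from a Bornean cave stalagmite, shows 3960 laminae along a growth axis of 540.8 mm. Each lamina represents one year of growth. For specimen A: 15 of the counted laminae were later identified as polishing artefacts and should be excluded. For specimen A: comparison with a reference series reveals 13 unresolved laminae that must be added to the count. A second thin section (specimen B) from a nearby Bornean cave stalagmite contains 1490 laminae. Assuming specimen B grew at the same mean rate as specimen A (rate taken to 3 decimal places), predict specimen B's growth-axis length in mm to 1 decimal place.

Specimen A: adjusted count: 3960 − 15 + 13 = 3958 laminae.
A: 540.8 mm over 3958 years gives 540.8 / 3958 ≈ 0.137 mm per year.
Length of B = 0.137 × 1490 = 204.1 mm.

204.1 mm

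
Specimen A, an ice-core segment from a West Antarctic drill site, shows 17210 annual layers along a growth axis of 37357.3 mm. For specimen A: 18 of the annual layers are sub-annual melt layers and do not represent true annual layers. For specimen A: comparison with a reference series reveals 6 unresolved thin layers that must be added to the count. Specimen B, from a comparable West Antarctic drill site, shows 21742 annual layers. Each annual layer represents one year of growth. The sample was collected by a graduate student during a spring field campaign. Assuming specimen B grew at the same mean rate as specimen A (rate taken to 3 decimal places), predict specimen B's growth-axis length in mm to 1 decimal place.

47223.6 mm

Specimen A: true annual layer count = 17210 − 18 + 6 = 17198.
A: Mean rate = 37357.3 mm / 17198 years ≈ 2.172 mm/yr.
For B, 2.172 mm/year × 21742 years = 47223.6 mm.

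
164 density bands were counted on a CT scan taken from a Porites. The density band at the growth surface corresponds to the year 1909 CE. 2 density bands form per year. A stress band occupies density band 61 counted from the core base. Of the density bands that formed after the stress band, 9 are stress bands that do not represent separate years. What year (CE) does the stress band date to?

Between density band 61 and the growth surface there are 164 − 61 = 103 density bands.
103 − 9 false = 94 true density bands after the stress band.
With 2 density bands per year, 94 / 2 = 47 years.
1909 − 47 = 1862 CE.

1862 CE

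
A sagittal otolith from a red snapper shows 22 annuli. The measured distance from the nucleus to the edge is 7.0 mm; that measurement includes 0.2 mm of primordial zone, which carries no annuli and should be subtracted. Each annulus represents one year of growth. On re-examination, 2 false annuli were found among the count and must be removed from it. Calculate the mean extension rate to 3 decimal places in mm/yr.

0.340 mm/yr

Adjusted count: 22 − 2 = 20 annuli.
Net length = 7.0 − 0.2 = 6.8 mm.
Extension rate ≈ 6.8 / 20 = 0.340 mm/yr.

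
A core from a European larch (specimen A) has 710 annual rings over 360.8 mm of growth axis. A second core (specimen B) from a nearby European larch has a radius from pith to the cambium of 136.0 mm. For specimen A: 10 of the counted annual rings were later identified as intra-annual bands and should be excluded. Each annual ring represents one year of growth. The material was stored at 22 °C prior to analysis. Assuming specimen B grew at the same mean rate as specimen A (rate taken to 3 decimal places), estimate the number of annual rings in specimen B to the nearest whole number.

264 annual rings

Specimen A: correcting the raw count gives 710 − 10 = 700 true annual rings.
A: Extension rate ≈ 360.8 / 700 = 0.515 mm per year.
Specimen B: 136.0 mm / 0.515 mm per year = 264.08 years ≈ 264 annual rings.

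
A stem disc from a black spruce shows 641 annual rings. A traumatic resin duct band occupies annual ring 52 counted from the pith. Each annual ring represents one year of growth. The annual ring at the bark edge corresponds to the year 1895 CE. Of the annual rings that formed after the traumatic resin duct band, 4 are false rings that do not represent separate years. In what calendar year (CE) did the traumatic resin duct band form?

1310 CE

The traumatic resin duct band sits at annual ring 52 from the pith, so 641 − 52 = 589 annual rings formed after it.
589 − 4 false = 585 true annual rings after the traumatic resin duct band.
Counting back 585 years from 1895 CE places the traumatic resin duct band in 1895 − 585 = 1310 CE.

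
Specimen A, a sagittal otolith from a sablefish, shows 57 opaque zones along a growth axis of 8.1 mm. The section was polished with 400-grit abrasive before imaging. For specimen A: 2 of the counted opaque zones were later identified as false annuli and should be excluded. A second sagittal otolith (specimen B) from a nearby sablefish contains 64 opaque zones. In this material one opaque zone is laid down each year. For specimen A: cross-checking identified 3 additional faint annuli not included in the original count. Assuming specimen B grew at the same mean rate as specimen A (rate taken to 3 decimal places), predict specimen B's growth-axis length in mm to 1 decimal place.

Specimen A: correcting the raw count gives 57 − 2 + 3 = 58 true opaque zones.
A: Mean rate = 8.1 mm / 58 years ≈ 0.140 mm per year.
For B, 0.140 mm/year × 64 years = 9.0 mm.

9.0 mm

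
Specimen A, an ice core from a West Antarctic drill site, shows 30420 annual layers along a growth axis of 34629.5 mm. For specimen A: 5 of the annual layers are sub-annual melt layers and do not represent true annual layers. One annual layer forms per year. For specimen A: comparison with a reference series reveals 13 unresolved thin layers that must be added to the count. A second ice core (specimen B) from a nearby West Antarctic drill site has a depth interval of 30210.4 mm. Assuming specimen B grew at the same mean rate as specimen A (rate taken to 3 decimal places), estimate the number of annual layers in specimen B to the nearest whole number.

26547 annual layers

Specimen A: true annual layer count = 30420 − 5 + 13 = 30428.
A: 34629.5 mm over 30428 years gives 34629.5 / 30428 ≈ 1.138 mm/yr.
B spans 30210.4 / 1.138 = 26546.92 years ≈ 26547 annual layers.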